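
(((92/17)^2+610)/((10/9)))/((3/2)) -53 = 477677/1445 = 330.57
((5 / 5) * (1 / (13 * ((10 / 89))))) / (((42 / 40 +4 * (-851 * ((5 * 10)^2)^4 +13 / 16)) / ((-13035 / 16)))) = 1160115 / 276574999999999991056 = 0.00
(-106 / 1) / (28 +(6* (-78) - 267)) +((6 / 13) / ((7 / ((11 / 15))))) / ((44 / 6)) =7193 / 45955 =0.16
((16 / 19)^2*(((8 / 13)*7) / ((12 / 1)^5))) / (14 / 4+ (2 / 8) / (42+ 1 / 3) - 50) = -7112 / 26935083981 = -0.00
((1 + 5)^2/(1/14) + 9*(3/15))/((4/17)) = 42993/20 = 2149.65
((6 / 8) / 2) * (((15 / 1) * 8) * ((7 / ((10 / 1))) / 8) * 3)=189 / 16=11.81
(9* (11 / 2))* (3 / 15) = 9.90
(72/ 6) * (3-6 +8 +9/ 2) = 114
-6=-6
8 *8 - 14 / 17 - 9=921 / 17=54.18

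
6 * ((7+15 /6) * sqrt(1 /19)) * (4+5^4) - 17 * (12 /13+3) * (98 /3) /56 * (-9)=18207 /52+1887 * sqrt(19)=8575.38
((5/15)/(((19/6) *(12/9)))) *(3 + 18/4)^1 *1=45/76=0.59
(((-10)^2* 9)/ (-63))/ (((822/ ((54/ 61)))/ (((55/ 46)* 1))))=-24750/ 1345477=-0.02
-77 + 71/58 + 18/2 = -3873/58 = -66.78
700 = 700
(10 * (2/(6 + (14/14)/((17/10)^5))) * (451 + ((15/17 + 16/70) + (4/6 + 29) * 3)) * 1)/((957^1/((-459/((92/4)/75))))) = -617137082428950/221335256989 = -2788.25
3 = 3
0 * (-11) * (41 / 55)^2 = 0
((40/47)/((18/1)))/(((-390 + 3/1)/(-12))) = 80/54567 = 0.00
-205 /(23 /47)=-9635 /23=-418.91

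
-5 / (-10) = 1 / 2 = 0.50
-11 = -11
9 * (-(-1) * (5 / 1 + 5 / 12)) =48.75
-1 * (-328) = 328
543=543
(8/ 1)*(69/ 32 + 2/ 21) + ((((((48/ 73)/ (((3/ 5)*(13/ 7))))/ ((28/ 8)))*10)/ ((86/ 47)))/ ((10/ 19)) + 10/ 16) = 139768637/ 6855576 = 20.39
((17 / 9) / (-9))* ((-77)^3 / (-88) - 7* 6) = -699839 / 648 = -1080.00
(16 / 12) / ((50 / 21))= 14 / 25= 0.56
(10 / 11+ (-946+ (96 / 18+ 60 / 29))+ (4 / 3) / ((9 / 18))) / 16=-18642 / 319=-58.44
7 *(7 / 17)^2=343 / 289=1.19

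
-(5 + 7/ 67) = -5.10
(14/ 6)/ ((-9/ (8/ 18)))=-28/ 243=-0.12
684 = 684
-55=-55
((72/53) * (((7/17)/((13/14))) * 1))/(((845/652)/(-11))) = -50605632/9897485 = -5.11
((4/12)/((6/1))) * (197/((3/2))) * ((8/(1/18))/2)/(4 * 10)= 13.13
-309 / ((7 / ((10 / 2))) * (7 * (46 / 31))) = -47895 / 2254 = -21.25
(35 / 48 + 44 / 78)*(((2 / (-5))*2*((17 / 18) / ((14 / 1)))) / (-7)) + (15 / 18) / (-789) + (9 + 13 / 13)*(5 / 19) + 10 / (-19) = 1615107827 / 763941360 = 2.11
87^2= 7569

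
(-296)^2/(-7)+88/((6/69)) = -80532/7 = -11504.57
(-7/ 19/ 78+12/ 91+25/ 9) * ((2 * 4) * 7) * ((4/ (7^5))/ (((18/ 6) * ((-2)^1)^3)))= -0.00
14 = 14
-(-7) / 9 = 7 / 9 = 0.78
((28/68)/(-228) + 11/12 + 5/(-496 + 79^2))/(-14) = -679705/10391556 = -0.07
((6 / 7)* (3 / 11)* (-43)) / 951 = -258 / 24409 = -0.01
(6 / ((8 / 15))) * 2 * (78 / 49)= 1755 / 49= 35.82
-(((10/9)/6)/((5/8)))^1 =-8/27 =-0.30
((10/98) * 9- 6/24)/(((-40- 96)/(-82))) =5371/13328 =0.40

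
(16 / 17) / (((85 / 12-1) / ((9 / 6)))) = 288 / 1241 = 0.23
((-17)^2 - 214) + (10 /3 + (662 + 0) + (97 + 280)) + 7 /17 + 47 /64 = 3650717 /3264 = 1118.48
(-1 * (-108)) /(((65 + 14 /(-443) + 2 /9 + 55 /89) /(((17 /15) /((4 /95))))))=1031528601 /23351720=44.17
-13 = -13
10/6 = 5/3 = 1.67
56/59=0.95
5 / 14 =0.36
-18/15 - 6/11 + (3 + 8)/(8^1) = -163/440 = -0.37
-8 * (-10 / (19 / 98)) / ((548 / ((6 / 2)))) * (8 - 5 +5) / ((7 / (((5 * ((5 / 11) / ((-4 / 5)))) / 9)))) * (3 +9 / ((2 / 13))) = -1435000 / 28633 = -50.12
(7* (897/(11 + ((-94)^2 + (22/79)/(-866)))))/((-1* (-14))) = 30683679/605258636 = 0.05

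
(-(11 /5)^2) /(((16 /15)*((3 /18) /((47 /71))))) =-51183 /2840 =-18.02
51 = 51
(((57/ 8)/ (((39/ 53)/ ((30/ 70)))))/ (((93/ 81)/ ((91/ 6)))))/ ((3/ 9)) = 81567/ 496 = 164.45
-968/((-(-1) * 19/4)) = -203.79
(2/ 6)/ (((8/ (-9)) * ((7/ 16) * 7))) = -6/ 49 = -0.12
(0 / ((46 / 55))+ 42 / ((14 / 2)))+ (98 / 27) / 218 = 17707 / 2943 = 6.02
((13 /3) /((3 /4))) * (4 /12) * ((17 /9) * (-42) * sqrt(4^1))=-24752 /81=-305.58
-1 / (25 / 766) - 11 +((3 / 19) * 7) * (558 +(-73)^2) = 3070896 / 475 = 6465.04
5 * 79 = 395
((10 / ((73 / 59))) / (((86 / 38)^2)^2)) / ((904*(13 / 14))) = 269112865 / 733243925674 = 0.00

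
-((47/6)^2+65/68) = -19069/306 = -62.32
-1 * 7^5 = -16807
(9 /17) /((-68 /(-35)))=315 /1156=0.27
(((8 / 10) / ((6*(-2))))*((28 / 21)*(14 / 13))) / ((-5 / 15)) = 56 / 195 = 0.29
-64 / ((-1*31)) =64 / 31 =2.06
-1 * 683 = -683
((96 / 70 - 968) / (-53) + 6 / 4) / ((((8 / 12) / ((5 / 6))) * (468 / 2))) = 5633 / 53424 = 0.11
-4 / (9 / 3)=-4 / 3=-1.33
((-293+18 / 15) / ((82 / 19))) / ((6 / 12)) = -27721 / 205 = -135.22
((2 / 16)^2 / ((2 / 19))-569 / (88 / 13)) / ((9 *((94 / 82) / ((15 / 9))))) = -2691035 / 198528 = -13.55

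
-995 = -995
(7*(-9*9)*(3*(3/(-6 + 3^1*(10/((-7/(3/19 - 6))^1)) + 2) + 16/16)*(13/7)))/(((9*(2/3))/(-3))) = 10099323/5596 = 1804.74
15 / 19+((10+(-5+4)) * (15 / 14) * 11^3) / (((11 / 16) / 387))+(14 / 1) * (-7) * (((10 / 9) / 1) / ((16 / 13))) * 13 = 34586538355 / 4788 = 7223587.79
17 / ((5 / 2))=34 / 5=6.80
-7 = -7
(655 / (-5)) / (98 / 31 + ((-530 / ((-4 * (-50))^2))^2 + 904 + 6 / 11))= -714736000000 / 4952448957869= -0.14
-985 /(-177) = 985 /177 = 5.56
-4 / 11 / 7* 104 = -416 / 77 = -5.40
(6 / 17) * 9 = 3.18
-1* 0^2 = 0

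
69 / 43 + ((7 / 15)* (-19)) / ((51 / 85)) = -5098 / 387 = -13.17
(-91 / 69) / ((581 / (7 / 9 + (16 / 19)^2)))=-62803 / 18607023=-0.00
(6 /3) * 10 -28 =-8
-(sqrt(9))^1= -3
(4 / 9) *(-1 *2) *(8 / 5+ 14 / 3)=-752 / 135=-5.57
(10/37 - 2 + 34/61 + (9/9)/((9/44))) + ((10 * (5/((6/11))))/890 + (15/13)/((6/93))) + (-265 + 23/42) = -79871444827/329029974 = -242.75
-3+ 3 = 0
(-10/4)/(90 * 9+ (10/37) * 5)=-0.00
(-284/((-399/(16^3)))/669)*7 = 30.51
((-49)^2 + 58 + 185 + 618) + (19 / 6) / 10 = 195739 / 60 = 3262.32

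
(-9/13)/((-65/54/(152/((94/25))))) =184680/7943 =23.25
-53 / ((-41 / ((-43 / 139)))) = -2279 / 5699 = -0.40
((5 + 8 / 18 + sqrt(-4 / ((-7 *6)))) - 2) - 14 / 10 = sqrt(42) / 21 + 92 / 45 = 2.35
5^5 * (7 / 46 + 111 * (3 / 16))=24109375 / 368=65514.61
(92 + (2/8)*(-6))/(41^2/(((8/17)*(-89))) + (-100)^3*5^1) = -64436/3560028577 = -0.00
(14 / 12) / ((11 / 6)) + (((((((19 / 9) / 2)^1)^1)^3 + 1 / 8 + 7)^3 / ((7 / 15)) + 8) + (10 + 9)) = 1253.38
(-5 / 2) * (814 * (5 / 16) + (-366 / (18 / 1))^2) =-240415 / 144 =-1669.55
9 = 9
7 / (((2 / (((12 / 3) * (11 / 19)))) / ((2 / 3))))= 308 / 57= 5.40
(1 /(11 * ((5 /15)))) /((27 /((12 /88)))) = 1 /726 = 0.00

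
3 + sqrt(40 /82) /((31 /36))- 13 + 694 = 72*sqrt(205) /1271 + 684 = 684.81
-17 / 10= -1.70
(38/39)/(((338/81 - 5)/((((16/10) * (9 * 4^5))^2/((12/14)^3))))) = -8856306450432/21775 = -406719010.35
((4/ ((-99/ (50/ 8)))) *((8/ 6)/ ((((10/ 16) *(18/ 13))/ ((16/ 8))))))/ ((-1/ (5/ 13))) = 800/ 2673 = 0.30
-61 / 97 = -0.63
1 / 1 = 1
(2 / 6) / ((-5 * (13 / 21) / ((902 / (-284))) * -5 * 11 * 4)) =-287 / 184600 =-0.00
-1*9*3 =-27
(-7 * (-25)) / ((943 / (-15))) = -2625 / 943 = -2.78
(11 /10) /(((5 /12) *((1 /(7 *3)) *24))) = 2.31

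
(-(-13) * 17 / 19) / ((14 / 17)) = 3757 / 266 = 14.12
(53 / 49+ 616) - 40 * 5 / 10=29257 / 49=597.08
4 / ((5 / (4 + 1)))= 4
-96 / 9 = -32 / 3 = -10.67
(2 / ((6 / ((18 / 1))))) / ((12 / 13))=13 / 2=6.50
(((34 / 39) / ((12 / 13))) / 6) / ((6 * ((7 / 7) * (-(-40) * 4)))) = 17 / 103680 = 0.00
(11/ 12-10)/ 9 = -109/ 108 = -1.01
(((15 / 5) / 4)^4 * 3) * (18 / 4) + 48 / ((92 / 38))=283773 / 11776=24.10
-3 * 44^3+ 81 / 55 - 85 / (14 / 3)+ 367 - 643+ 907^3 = 574332834659 / 770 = 745886798.26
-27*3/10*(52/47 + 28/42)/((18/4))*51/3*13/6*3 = -16575/47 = -352.66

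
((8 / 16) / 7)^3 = 1 / 2744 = 0.00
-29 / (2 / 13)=-377 / 2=-188.50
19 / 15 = 1.27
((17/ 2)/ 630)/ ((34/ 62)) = 0.02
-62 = -62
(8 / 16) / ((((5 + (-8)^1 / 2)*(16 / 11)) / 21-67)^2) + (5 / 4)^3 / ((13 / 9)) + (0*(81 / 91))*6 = 268945034301 / 198883377472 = 1.35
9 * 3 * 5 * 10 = 1350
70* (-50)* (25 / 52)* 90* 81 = -159468750 / 13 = -12266826.92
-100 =-100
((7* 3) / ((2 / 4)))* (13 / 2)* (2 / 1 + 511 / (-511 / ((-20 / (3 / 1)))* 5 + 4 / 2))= 908.11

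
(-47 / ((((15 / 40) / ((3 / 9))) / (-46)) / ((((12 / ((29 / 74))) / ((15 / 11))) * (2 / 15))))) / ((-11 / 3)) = -1569.23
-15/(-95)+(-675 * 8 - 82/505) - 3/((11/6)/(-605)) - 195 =-44185018/9595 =-4605.00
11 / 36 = 0.31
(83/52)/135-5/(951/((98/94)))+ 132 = 13806672677/104590980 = 132.01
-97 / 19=-5.11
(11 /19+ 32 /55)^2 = 1471369 /1092025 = 1.35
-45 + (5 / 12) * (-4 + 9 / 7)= -3875 / 84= -46.13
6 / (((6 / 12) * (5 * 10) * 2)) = 3 / 25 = 0.12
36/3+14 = 26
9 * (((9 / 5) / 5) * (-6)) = -486 / 25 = -19.44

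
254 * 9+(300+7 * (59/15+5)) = 39728/15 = 2648.53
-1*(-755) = 755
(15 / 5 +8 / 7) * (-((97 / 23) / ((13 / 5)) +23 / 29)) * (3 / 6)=-10471 / 2093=-5.00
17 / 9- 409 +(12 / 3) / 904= -828055 / 2034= -407.11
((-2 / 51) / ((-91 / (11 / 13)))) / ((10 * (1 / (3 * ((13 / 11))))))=1 / 7735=0.00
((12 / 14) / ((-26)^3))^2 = 9 / 3784218256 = 0.00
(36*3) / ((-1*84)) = -9 / 7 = -1.29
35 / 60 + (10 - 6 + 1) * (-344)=-1719.42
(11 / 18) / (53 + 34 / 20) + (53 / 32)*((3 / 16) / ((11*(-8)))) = 0.01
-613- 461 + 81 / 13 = -13881 / 13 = -1067.77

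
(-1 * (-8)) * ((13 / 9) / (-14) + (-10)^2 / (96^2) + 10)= 159791 / 2016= 79.26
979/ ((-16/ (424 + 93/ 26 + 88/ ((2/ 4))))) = -15363447/ 416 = -36931.36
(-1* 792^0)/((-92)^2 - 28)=-1/8436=-0.00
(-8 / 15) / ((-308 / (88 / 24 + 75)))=0.14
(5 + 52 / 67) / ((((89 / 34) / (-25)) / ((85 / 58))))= -13980375 / 172927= -80.85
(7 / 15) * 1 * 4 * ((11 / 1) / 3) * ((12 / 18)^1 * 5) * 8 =4928 / 27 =182.52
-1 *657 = -657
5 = 5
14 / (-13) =-14 / 13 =-1.08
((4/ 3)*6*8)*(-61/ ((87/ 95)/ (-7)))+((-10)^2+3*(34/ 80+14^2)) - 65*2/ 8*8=105792677/ 3480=30400.19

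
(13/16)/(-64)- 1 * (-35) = 35827/1024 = 34.99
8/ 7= 1.14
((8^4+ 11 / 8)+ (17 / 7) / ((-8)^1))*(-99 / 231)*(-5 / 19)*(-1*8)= -3441540 / 931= -3696.61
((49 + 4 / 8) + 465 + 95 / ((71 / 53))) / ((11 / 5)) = 415645 / 1562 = 266.10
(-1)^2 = 1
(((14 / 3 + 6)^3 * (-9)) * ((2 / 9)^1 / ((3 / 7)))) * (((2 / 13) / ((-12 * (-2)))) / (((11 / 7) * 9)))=-802816 / 312741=-2.57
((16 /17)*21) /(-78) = -56 /221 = -0.25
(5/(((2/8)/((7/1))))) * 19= 2660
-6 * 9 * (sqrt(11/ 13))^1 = -54 * sqrt(143)/ 13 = -49.67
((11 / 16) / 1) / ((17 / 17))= 11 / 16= 0.69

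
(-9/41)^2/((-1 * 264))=-27/147928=-0.00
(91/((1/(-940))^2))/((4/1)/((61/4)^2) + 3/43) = 2573091444560/2783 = 924574719.57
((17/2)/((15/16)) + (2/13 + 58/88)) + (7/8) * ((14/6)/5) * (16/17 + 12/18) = 1152601/109395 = 10.54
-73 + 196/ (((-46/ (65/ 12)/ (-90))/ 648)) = 30956521/ 23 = 1345935.70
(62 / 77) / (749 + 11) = 0.00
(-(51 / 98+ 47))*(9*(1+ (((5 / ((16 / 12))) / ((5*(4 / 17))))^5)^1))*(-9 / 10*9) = 1174904377195131 / 1027604480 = 1143342.99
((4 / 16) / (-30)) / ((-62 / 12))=0.00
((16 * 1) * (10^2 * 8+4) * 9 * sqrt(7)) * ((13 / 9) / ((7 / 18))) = 3010176 * sqrt(7) / 7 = 1137739.59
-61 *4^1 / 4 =-61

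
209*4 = 836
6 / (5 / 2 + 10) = 12 / 25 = 0.48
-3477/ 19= -183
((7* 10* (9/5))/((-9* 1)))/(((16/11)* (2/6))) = -231/8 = -28.88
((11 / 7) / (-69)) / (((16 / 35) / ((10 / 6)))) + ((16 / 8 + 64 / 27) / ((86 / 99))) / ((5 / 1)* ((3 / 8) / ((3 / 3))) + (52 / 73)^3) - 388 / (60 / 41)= -1303305981039731 / 4956161537520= -262.97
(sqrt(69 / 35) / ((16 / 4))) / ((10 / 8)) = sqrt(2415) / 175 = 0.28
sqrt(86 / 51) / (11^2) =sqrt(4386) / 6171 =0.01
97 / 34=2.85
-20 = -20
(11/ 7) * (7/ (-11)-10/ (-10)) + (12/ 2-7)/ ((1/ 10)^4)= -69996/ 7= -9999.43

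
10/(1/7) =70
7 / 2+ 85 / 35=5.93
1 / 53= 0.02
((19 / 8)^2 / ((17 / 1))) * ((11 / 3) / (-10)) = -3971 / 32640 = -0.12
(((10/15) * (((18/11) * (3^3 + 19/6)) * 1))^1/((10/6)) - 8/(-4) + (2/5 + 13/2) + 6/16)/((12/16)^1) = 12769/330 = 38.69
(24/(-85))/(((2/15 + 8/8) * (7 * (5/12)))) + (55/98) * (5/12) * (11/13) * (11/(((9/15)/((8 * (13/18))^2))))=6246299758/51616845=121.01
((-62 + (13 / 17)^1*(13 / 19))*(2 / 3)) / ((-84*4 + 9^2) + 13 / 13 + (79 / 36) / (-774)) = 368863632 / 2286043805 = 0.16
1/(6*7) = 1/42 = 0.02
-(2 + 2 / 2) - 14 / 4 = -13 / 2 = -6.50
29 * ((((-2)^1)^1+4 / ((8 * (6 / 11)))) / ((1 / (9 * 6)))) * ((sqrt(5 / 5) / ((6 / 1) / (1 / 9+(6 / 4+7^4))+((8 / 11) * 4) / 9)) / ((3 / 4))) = -4842323343 / 697298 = -6944.41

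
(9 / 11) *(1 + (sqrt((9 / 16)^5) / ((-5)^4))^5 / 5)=4831838208000000007625597484987 / 5905580032000000000000000000000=0.82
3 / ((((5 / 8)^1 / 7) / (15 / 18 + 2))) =476 / 5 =95.20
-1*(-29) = 29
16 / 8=2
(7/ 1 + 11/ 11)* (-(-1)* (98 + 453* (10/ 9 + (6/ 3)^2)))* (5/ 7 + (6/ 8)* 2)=897760/ 21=42750.48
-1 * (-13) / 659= 13 / 659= 0.02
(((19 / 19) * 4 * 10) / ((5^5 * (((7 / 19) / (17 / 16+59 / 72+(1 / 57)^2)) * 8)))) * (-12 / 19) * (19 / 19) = -97847 / 18952500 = -0.01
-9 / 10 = -0.90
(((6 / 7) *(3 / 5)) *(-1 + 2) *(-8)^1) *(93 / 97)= -13392 / 3395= -3.94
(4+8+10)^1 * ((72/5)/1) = 1584/5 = 316.80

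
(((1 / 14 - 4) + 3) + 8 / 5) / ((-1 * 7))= -47 / 490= -0.10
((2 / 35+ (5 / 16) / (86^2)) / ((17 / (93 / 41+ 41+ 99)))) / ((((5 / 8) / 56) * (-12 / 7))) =-25.01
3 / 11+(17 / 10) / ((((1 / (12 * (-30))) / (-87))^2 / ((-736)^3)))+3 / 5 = -36566935073744486352 / 55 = -664853364977172479.13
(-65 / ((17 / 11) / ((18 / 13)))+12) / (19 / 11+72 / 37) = -319902 / 25415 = -12.59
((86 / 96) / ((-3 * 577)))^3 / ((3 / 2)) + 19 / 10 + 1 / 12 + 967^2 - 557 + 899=4024286188935053325601 / 4302057187031040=935432.98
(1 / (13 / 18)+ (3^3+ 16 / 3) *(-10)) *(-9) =37668 / 13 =2897.54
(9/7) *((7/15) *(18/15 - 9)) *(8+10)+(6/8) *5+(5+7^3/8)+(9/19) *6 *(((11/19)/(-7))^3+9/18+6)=-126438029269/8940020600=-14.14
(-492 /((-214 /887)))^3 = 10389058238058408 /1225043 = 8480566182.62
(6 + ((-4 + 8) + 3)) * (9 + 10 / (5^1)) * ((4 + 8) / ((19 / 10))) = 17160 / 19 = 903.16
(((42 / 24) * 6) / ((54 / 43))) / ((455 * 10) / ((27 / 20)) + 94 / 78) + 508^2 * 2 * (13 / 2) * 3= 47642224210971 / 4733692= 10064496.00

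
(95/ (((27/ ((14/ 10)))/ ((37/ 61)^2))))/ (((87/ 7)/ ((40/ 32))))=6372695/ 34962516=0.18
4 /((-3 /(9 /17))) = -12 /17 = -0.71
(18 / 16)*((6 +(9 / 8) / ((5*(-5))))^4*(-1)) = -18108795126249 / 12800000000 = -1414.75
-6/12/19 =-1/38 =-0.03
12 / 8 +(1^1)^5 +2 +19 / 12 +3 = 109 / 12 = 9.08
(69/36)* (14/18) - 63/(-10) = 7.79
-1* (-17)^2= -289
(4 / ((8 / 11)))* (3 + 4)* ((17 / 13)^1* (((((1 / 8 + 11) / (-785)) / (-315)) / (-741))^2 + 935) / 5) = 375690340071808563281227 / 39904522952439600000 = 9414.73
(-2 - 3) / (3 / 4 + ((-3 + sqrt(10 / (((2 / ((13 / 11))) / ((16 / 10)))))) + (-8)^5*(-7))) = -201848900 / 9259767823611 + 160*sqrt(286) / 9259767823611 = -0.00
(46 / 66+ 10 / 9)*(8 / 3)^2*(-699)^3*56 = -8115005061632 / 33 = -245909244291.88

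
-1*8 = -8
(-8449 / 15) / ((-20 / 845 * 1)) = 1427881 / 60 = 23798.02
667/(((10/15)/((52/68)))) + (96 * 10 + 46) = 60217/34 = 1771.09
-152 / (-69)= 152 / 69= 2.20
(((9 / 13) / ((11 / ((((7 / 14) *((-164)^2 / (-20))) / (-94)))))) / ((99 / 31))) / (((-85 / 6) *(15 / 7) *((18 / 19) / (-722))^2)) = -34322510667074 / 12725373375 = -2697.17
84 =84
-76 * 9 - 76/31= -686.45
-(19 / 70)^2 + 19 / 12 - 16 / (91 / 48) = -331076 / 47775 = -6.93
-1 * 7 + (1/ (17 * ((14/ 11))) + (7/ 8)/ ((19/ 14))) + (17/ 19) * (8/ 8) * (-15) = -178439/ 9044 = -19.73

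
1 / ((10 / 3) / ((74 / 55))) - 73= -19964 / 275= -72.60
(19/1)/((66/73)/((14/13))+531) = 0.04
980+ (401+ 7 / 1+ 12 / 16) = 5555 / 4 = 1388.75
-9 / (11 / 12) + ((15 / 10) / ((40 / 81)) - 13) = -17407 / 880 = -19.78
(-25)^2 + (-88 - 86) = 451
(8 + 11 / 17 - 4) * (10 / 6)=395 / 51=7.75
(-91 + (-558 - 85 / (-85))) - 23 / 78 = -50567 / 78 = -648.29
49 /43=1.14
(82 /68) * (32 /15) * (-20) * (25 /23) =-65600 /1173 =-55.92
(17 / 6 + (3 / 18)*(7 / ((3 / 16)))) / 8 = 163 / 144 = 1.13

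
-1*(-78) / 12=13 / 2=6.50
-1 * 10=-10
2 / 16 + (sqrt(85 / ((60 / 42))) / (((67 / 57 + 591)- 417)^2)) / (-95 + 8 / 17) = 1 / 8- 55233* sqrt(238) / 320436523150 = 0.12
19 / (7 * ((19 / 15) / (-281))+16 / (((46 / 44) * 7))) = 12893685 / 1462267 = 8.82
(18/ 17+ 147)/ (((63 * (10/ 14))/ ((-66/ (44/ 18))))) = -7551/ 85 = -88.84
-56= -56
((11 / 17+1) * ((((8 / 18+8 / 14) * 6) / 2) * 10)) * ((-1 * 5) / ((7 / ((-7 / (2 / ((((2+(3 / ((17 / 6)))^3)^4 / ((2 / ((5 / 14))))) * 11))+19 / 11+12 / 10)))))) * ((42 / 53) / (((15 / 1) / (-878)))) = -168884444284181663641600 / 42608678154640918851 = -3963.62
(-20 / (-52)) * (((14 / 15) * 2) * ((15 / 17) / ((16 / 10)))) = 175 / 442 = 0.40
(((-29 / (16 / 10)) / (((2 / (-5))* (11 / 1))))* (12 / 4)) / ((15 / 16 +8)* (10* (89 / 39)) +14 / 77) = 0.06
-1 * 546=-546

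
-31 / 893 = -0.03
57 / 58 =0.98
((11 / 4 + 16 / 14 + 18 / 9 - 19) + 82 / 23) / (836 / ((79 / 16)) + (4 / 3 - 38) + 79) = -0.05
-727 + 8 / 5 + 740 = 73 / 5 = 14.60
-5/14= -0.36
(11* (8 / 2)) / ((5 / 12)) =528 / 5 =105.60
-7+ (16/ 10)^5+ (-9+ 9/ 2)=-6339/ 6250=-1.01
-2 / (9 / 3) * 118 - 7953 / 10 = -873.97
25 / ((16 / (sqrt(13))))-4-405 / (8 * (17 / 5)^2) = -19373 / 2312+ 25 * sqrt(13) / 16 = -2.75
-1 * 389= -389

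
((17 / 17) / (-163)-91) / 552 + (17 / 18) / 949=-20988733 / 128080836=-0.16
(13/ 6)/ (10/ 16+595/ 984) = 1066/ 605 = 1.76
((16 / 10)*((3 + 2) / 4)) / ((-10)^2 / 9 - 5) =18 / 55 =0.33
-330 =-330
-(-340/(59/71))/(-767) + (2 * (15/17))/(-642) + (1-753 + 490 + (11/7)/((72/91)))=-1544200848847/5926694904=-260.55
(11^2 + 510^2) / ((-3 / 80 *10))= -2081768 / 3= -693922.67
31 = 31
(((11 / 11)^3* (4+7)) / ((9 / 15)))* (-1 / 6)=-55 / 18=-3.06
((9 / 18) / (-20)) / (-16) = 1 / 640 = 0.00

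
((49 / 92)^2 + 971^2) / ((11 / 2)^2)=7980208625 / 256036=31168.31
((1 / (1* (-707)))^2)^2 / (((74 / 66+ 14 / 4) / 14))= 132 / 10886278850615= 0.00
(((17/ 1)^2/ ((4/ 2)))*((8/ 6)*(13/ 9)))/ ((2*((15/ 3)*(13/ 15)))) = 289/ 9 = 32.11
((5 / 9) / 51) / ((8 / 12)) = 5 / 306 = 0.02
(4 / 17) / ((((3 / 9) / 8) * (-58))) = -48 / 493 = -0.10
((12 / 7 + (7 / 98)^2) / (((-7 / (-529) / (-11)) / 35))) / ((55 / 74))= -6596101 / 98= -67307.15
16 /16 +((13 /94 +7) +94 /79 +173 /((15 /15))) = 1353969 /7426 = 182.33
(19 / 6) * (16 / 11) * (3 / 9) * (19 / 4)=722 / 99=7.29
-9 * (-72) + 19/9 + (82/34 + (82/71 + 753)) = 1406.68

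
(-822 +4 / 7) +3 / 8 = -45979 / 56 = -821.05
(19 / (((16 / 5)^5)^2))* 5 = 927734375 / 1099511627776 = 0.00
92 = 92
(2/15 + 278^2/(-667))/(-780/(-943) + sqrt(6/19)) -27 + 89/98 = -361303731443/1263493518 + 3197778067 * sqrt(114)/193391865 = -109.41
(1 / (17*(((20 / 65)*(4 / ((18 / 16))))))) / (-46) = -117 / 100096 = -0.00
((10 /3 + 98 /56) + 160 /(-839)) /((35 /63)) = 147777 /16780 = 8.81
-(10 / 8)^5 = -3125 / 1024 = -3.05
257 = 257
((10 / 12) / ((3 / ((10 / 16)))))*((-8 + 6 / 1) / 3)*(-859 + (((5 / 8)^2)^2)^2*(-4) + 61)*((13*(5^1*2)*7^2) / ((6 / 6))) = 266540325403625 / 452984832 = 588408.94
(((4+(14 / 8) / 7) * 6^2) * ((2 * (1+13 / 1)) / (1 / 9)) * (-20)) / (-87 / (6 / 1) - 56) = 514080 / 47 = 10937.87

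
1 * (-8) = -8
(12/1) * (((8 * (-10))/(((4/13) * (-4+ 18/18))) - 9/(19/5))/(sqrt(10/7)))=1922 * sqrt(70)/19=846.35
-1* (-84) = 84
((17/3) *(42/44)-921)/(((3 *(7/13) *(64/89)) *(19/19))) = -23305451/29568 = -788.20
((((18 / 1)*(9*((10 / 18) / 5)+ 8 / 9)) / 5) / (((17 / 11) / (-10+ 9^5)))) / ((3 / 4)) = 5195432 / 15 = 346362.13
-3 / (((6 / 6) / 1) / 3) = -9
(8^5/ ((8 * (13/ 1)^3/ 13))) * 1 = 24.24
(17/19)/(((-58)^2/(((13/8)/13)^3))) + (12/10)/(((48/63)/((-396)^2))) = 40412943470677/163624960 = 246985.20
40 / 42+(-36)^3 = -979756 / 21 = -46655.05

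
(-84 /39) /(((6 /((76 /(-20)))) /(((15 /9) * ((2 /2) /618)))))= 133 /36153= 0.00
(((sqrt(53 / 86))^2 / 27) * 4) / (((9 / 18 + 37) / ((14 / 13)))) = 2968 / 1131975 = 0.00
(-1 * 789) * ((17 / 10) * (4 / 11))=-26826 / 55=-487.75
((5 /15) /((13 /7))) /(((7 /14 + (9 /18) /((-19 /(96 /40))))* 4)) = 0.10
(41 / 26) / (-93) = -41 / 2418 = -0.02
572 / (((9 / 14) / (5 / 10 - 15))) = -116116 / 9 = -12901.78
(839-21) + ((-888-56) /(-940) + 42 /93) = 5969736 /7285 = 819.46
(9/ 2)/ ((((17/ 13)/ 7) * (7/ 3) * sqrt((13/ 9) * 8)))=81 * sqrt(26)/ 136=3.04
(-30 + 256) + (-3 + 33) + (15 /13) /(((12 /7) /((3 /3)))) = 13347 /52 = 256.67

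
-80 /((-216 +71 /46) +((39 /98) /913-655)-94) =82316080 /991349103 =0.08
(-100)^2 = 10000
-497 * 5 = -2485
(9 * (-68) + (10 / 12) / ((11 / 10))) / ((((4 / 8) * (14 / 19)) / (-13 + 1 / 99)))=492858214 / 22869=21551.37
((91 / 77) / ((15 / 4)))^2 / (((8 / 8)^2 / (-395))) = -39.23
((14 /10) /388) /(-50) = -7 /97000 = -0.00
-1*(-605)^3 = 221445125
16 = 16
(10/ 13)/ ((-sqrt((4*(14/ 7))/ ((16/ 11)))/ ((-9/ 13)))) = 90*sqrt(22)/ 1859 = 0.23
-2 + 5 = 3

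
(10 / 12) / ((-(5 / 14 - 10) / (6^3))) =56 / 3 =18.67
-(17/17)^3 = -1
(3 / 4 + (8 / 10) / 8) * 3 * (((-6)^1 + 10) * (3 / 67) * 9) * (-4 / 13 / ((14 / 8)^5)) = -5640192 / 73194485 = -0.08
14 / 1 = 14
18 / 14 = 9 / 7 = 1.29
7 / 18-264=-4745 / 18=-263.61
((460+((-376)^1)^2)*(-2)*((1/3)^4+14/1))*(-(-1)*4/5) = -257574176/81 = -3179928.10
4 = 4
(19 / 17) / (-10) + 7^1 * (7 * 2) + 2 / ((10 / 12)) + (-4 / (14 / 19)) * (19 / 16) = 446687 / 4760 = 93.84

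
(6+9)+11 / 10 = 161 / 10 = 16.10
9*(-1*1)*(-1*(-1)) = -9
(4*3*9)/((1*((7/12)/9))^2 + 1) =1259712/11713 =107.55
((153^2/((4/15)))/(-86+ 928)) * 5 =1755675/3368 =521.28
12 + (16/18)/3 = 332/27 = 12.30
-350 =-350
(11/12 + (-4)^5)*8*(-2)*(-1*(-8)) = 392864/3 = 130954.67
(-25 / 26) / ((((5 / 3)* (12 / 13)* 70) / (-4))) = 1 / 28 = 0.04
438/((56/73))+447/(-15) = 75763/140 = 541.16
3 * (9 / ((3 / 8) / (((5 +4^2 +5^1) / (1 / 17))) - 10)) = -95472 / 35357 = -2.70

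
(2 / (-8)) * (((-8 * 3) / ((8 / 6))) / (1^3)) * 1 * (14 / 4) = 63 / 4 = 15.75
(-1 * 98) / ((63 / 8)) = -112 / 9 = -12.44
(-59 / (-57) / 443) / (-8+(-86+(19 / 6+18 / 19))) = -118 / 4539421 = -0.00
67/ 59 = 1.14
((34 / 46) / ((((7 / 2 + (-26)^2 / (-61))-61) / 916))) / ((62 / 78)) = -24697192 / 1988557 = -12.42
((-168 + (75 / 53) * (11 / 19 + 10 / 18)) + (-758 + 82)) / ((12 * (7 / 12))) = -2544874 / 21147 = -120.34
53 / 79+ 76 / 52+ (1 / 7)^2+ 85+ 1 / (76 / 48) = 83933924 / 956137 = 87.78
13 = 13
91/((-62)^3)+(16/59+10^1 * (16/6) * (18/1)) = 6753256839/14061352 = 480.27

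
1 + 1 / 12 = 1.08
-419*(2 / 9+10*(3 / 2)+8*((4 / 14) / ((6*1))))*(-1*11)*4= 18122588 / 63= 287660.13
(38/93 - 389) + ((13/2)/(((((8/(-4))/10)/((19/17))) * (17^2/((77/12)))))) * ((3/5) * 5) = -1429251091/3655272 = -391.01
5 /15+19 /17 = 1.45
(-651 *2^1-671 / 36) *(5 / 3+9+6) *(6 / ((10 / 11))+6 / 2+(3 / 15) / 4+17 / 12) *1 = -243584.51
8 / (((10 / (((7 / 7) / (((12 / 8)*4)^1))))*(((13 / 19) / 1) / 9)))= 114 / 65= 1.75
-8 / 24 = -1 / 3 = -0.33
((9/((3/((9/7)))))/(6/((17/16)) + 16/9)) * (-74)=-152847/3976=-38.44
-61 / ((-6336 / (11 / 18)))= 61 / 10368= 0.01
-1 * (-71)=71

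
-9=-9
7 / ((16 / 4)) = 7 / 4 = 1.75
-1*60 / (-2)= 30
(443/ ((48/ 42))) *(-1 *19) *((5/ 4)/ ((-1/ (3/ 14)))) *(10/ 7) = 2818.19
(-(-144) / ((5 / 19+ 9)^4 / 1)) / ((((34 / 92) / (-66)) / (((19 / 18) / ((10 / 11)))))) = -170850831 / 42127360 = -4.06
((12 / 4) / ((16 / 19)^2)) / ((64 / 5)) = 5415 / 16384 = 0.33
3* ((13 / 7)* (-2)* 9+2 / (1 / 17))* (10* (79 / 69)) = 3160 / 161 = 19.63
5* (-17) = -85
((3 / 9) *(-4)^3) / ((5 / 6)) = -128 / 5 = -25.60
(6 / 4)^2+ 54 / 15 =5.85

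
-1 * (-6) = 6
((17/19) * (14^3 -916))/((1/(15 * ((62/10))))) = 2890068/19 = 152108.84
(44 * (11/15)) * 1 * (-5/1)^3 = -12100/3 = -4033.33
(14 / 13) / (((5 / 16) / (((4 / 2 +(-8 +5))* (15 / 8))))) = -84 / 13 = -6.46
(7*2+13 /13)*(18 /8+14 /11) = 52.84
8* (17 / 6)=68 / 3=22.67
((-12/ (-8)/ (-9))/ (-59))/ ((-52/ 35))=-35/ 18408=-0.00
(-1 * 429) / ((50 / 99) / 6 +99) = -127413 / 29428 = -4.33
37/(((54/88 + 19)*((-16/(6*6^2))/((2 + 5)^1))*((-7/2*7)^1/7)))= 43956/863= 50.93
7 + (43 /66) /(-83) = 38303 /5478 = 6.99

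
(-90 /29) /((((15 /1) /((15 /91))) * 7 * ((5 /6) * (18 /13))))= -6 /1421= -0.00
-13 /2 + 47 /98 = -295 /49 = -6.02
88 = 88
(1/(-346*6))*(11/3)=-11/6228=-0.00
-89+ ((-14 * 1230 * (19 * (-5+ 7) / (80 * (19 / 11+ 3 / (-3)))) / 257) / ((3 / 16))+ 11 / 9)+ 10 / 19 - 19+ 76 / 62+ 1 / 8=-3687056203 / 10898856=-338.30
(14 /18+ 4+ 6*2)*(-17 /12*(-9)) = 2567 /12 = 213.92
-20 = -20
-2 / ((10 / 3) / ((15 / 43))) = -9 / 43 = -0.21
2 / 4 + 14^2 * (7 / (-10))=-136.70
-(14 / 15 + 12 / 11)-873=-144379 / 165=-875.02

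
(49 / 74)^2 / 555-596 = -1811348879 / 3039180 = -596.00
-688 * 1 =-688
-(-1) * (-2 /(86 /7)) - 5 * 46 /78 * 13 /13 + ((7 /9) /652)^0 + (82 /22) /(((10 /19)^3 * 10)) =82094263 /184470000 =0.45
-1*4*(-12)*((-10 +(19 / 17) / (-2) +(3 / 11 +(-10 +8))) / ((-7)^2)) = -110280 / 9163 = -12.04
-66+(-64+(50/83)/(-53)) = -571920/4399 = -130.01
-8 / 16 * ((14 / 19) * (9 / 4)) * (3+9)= -189 / 19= -9.95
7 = 7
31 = 31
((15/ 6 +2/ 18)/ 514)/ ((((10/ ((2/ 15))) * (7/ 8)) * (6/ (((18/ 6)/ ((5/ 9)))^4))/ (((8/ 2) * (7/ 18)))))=68526/ 4015625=0.02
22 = 22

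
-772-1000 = -1772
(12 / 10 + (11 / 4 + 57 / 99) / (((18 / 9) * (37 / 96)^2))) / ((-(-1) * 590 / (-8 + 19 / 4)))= -6066021 / 88848100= -0.07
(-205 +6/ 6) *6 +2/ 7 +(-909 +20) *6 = -6557.71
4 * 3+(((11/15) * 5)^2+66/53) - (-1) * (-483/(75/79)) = -5748688/11925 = -482.07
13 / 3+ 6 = 31 / 3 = 10.33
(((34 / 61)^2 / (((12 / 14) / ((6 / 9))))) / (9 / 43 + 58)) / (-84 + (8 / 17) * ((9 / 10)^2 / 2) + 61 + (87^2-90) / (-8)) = -169007200 / 38991175152687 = -0.00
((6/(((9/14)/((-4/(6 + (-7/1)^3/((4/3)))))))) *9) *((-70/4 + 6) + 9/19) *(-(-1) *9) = -844704/6365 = -132.71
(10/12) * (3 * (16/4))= 10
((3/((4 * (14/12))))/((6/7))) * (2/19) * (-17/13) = -51/494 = -0.10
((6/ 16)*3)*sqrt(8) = 9*sqrt(2)/ 4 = 3.18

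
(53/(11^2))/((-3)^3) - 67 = -67.02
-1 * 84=-84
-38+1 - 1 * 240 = -277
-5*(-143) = 715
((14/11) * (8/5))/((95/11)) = 112/475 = 0.24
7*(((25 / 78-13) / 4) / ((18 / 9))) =-6923 / 624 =-11.09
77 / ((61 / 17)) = 1309 / 61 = 21.46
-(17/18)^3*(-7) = 34391/5832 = 5.90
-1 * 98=-98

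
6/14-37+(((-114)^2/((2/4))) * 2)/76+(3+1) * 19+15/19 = 96321/133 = 724.22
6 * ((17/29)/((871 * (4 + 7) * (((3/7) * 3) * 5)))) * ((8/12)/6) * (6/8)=119/25006410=0.00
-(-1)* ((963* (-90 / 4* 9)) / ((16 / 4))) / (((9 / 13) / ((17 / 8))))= -149641.17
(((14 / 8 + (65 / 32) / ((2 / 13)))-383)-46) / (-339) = 8833 / 7232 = 1.22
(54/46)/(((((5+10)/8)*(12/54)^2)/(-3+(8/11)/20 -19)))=-278.46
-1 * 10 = -10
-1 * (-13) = 13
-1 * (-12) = 12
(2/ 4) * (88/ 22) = 2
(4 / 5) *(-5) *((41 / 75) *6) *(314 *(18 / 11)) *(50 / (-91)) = 3707712 / 1001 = 3704.01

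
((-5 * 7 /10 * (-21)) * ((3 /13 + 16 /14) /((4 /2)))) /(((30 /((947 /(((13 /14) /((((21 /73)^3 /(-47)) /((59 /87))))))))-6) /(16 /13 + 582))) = -17716869787813875 /27310546208998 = -648.72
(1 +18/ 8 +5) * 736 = 6072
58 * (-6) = -348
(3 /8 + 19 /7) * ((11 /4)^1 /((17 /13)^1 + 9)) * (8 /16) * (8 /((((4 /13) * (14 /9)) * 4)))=1.72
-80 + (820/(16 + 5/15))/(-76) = -80.66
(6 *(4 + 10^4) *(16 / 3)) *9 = 2881152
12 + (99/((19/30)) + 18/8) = 170.57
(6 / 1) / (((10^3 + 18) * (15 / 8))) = 8 / 2545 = 0.00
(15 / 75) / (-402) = -1 / 2010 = -0.00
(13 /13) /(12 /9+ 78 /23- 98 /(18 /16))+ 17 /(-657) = -425917 /11204478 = -0.04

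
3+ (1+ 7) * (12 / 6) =19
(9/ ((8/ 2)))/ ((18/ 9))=9/ 8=1.12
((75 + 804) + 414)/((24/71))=3825.12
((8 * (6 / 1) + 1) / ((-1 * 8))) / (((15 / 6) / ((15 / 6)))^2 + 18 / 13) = -637 / 248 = -2.57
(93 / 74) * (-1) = -93 / 74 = -1.26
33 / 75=11 / 25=0.44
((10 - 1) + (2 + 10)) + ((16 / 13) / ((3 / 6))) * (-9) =-15 / 13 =-1.15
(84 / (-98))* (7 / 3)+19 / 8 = 3 / 8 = 0.38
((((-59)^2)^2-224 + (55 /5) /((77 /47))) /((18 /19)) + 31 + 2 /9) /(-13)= -805792024 /819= -983873.05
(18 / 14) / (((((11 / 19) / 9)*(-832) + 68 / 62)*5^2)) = -47709 / 48632150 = -0.00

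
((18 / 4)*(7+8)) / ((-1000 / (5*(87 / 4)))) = -2349 / 320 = -7.34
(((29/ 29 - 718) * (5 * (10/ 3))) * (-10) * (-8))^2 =913936000000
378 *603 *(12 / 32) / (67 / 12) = 15309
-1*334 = -334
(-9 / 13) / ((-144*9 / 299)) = 23 / 144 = 0.16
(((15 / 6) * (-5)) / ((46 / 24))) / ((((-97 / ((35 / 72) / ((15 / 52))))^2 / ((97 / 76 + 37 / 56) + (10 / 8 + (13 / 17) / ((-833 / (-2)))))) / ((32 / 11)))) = -5272757750 / 288754673391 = -0.02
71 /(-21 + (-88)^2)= 71 /7723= 0.01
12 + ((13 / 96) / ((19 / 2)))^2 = 9981097 / 831744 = 12.00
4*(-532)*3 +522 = -5862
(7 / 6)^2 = 49 / 36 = 1.36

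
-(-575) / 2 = 575 / 2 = 287.50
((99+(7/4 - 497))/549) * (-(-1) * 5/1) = -7925/2196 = -3.61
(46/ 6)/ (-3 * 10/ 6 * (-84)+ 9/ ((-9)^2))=69/ 3781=0.02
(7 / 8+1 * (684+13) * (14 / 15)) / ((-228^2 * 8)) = -78169 / 49904640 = -0.00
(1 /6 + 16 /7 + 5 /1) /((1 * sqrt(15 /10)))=313 * sqrt(6) /126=6.08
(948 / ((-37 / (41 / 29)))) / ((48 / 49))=-158711 / 4292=-36.98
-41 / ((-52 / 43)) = 1763 / 52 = 33.90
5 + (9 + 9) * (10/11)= 235/11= 21.36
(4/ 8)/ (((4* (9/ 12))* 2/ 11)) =11/ 12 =0.92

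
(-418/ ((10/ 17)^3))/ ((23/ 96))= -24643608/ 2875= -8571.69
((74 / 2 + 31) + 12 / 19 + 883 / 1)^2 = 326922561 / 361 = 905602.66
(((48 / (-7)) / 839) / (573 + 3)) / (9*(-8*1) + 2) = 0.00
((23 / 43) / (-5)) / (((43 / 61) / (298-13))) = -79971 / 1849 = -43.25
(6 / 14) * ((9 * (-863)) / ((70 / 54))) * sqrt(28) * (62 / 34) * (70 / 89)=-78011748 * sqrt(7) / 10591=-19488.21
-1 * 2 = -2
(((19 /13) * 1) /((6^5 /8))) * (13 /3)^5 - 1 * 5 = -2.70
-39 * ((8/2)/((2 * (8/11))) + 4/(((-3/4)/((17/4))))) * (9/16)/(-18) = -3107/128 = -24.27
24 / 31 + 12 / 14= 354 / 217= 1.63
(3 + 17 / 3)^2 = 676 / 9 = 75.11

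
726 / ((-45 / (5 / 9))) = -242 / 27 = -8.96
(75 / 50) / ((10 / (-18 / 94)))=-27 / 940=-0.03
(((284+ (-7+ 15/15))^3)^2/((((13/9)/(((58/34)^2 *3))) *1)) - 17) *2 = 20963246019154666118/3757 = 5579783342867890.90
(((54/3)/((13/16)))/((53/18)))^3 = 139314069504/327082769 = 425.93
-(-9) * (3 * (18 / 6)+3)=108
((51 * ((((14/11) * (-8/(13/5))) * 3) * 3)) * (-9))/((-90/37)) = -951048/143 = -6650.69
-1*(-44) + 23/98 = 4335/98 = 44.23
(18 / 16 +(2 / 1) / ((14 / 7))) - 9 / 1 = -55 / 8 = -6.88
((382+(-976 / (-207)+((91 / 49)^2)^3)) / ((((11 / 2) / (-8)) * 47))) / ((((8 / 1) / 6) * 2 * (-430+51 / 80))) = 1666712306080 / 144159069997173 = 0.01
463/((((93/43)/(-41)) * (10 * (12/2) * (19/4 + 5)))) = -816269/54405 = -15.00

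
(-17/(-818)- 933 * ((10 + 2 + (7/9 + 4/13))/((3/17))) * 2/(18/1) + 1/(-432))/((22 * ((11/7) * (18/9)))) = -370787246977/3335162688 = -111.18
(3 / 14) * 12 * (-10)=-180 / 7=-25.71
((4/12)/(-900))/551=-1/1487700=-0.00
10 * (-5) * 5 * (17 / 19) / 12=-2125 / 114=-18.64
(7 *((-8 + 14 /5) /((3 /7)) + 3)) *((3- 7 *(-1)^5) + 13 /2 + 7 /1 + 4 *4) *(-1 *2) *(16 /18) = 606088 /135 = 4489.54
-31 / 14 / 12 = -31 / 168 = -0.18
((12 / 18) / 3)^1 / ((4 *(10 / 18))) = 1 / 10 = 0.10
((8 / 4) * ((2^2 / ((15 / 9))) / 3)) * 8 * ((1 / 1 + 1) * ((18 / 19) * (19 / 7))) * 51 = 3357.26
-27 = -27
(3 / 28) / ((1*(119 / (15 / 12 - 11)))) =-117 / 13328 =-0.01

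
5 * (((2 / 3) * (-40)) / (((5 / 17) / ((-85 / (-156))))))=-247.01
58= 58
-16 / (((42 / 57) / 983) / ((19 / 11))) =-2838904 / 77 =-36868.88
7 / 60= 0.12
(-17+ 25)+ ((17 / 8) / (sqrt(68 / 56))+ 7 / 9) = sqrt(238) / 8+ 79 / 9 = 10.71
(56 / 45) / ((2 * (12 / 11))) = 77 / 135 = 0.57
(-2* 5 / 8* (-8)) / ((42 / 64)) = 320 / 21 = 15.24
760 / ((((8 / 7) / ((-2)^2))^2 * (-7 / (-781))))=1038730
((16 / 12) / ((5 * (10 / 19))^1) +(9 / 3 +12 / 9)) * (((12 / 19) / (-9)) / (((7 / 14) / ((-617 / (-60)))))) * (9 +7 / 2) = -74657 / 855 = -87.32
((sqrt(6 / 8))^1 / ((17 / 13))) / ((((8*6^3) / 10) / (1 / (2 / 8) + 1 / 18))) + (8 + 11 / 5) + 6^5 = 7786.22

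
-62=-62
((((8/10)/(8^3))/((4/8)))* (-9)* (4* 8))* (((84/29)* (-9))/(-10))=-2.35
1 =1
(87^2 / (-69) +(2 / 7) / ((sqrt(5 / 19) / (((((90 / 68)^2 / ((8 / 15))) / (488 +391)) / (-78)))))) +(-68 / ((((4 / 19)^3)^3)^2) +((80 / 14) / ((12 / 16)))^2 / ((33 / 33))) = -103037161465348.81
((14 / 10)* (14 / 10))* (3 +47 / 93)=15974 / 2325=6.87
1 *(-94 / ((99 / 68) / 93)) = -198152 / 33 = -6004.61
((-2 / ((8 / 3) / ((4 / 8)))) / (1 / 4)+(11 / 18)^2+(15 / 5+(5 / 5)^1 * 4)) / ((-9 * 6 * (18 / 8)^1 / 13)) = -24739 / 39366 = -0.63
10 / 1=10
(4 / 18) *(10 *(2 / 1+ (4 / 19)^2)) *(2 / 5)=656 / 361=1.82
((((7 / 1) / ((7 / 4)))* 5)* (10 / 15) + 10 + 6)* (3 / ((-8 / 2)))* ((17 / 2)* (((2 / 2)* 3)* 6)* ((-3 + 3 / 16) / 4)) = 75735 / 32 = 2366.72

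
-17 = -17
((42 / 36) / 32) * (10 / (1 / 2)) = 35 / 48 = 0.73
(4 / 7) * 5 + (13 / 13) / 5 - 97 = -3288 / 35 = -93.94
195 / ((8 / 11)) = 2145 / 8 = 268.12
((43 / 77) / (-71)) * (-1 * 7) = 43 / 781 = 0.06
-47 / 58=-0.81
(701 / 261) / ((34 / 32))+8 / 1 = 10.53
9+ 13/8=85/8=10.62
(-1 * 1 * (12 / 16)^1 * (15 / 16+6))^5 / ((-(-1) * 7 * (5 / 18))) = -36852221852037 / 18790481920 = -1961.22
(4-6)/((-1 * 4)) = 1/2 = 0.50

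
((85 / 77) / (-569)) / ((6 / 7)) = -85 / 37554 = -0.00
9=9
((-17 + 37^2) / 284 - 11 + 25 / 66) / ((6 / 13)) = -357019 / 28116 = -12.70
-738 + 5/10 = -1475/2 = -737.50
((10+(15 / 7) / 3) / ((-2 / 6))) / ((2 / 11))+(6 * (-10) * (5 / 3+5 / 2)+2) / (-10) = -10639 / 70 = -151.99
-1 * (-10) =10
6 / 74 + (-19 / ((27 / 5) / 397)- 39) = -1434335 / 999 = -1435.77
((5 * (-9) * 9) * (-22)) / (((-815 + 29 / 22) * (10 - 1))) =-2420 / 1989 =-1.22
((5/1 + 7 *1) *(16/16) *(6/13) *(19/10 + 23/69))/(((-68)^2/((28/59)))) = 1407/1108315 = 0.00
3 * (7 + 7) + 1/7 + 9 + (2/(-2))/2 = 709/14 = 50.64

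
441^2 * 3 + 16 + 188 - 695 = 582952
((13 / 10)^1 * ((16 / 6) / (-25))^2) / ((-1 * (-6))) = 208 / 84375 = 0.00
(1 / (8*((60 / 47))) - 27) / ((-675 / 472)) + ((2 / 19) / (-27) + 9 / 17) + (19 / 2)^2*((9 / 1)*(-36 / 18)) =-20997939209 / 13081500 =-1605.16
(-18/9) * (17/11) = -34/11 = -3.09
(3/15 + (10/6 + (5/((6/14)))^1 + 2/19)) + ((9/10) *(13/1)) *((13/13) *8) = 30563/285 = 107.24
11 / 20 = 0.55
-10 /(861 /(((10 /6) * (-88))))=4400 /2583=1.70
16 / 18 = 0.89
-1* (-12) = 12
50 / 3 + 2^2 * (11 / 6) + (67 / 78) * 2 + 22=1861 / 39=47.72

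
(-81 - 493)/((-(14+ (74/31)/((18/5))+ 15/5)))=11439/352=32.50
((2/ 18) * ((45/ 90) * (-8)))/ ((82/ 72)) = -16/ 41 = -0.39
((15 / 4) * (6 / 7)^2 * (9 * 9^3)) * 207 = 183347145 / 49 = 3741778.47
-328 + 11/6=-1957/6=-326.17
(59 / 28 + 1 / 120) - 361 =-301463 / 840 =-358.88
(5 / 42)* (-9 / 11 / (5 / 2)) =-3 / 77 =-0.04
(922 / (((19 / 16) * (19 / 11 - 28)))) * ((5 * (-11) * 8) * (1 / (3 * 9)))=71399680 / 148257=481.59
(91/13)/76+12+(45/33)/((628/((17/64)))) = 12.09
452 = 452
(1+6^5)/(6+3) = 7777/9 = 864.11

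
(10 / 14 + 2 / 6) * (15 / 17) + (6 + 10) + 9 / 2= 5099 / 238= 21.42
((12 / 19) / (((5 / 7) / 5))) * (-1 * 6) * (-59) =29736 / 19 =1565.05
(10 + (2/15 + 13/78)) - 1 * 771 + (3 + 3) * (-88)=-12887/10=-1288.70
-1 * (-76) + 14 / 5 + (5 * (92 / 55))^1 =4794 / 55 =87.16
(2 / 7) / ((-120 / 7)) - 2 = -121 / 60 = -2.02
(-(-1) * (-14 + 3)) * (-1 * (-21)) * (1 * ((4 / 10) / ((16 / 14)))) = -1617 / 20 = -80.85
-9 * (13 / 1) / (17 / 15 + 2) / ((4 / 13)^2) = -296595 / 752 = -394.41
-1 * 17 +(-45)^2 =2008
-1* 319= -319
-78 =-78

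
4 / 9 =0.44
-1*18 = -18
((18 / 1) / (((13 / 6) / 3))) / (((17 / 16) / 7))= 36288 / 221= 164.20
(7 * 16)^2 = 12544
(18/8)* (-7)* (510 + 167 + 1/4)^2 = -462336903/64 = -7224014.11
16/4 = 4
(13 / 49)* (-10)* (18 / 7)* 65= -443.44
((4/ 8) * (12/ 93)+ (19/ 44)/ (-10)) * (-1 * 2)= -291/ 6820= -0.04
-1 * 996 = -996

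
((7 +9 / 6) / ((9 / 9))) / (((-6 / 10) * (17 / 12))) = -10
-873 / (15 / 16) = -4656 / 5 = -931.20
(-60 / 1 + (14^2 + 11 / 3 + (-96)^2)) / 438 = 28067 / 1314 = 21.36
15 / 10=3 / 2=1.50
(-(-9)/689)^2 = 81/474721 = 0.00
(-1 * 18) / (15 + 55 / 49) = -441 / 395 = -1.12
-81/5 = -16.20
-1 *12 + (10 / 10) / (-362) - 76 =-31857 / 362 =-88.00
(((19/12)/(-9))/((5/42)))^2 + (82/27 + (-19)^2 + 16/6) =2987989/8100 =368.89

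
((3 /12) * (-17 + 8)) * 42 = -189 /2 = -94.50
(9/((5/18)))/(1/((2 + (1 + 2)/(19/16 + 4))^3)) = 1587655728/2858935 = 555.33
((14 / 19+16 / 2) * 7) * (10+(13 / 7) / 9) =106738 / 171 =624.20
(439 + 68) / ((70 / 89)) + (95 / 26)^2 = 15567449 / 23660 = 657.96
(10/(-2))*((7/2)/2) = -35/4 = -8.75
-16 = -16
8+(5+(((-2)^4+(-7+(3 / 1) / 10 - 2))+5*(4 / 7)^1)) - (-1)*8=2181 / 70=31.16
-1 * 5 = -5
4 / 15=0.27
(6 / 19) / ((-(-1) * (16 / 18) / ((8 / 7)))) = 0.41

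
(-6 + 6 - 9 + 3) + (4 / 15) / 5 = -446 / 75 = -5.95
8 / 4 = 2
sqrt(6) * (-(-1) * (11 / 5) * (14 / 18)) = 77 * sqrt(6) / 45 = 4.19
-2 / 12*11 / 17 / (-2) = 11 / 204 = 0.05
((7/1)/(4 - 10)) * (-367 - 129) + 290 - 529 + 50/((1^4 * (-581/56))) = 83377/249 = 334.85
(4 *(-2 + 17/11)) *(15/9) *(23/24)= -575/198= -2.90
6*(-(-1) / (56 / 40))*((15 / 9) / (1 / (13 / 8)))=325 / 28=11.61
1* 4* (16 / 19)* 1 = 64 / 19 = 3.37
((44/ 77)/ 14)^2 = 4/ 2401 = 0.00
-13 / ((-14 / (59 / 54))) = 767 / 756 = 1.01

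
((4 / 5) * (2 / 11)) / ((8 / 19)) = 0.35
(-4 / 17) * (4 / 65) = -16 / 1105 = -0.01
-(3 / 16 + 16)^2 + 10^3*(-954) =-244291081 / 256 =-954262.04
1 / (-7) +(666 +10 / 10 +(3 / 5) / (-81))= 630173 / 945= 666.85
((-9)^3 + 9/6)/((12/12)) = -1455/2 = -727.50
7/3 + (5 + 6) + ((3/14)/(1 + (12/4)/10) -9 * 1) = 1228/273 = 4.50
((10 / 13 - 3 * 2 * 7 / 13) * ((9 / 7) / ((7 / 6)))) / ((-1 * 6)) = 288 / 637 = 0.45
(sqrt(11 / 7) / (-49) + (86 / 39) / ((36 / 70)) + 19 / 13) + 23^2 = 187697 / 351 -sqrt(77) / 343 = 534.72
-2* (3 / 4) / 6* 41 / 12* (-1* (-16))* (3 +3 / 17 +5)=-5699 / 51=-111.75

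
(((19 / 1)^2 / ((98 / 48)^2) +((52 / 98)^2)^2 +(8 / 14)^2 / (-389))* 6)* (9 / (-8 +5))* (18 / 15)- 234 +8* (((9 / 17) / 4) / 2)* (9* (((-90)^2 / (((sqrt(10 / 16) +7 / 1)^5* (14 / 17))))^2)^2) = -38404844788534721623666623506502991919273118172183738202 / 18259888940558904801984155787498761340996019738425945- 536546824810746017163278311191740416000000000* sqrt(10) / 558583786947594971735952099389936569794291543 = -2106.27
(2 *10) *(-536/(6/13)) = -69680/3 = -23226.67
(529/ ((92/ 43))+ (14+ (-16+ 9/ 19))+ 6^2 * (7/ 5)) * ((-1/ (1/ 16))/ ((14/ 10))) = -450108/ 133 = -3384.27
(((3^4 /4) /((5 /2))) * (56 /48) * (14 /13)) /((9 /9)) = 1323 /130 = 10.18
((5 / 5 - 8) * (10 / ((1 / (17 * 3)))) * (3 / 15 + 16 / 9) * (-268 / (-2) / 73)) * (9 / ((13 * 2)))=-4257582 / 949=-4486.39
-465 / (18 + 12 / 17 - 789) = 527 / 873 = 0.60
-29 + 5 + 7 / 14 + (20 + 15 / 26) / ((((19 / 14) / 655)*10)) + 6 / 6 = 239740 / 247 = 970.61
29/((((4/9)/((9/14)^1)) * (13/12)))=38.72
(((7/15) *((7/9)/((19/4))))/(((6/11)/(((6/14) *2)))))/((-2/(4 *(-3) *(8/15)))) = 4928/12825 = 0.38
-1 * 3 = -3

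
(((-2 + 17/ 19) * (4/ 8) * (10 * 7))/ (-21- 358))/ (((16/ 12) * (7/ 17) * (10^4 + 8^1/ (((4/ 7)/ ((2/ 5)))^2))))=44625/ 2401274264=0.00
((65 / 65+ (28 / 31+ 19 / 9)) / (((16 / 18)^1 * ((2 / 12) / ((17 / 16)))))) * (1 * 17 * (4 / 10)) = 195.77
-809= -809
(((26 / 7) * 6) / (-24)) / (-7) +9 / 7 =139 / 98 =1.42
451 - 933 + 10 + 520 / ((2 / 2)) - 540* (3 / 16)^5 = 12550107 / 262144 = 47.87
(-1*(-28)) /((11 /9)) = 252 /11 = 22.91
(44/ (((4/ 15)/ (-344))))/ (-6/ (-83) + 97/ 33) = -155465640/ 8249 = -18846.60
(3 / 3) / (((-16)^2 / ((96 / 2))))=3 / 16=0.19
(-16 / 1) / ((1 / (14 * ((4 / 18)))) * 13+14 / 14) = -448 / 145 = -3.09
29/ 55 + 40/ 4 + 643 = 35944/ 55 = 653.53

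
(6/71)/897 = 2/21229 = 0.00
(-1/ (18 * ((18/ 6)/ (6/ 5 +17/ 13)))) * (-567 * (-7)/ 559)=-23961/ 72670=-0.33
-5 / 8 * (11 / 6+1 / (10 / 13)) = -1.96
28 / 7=4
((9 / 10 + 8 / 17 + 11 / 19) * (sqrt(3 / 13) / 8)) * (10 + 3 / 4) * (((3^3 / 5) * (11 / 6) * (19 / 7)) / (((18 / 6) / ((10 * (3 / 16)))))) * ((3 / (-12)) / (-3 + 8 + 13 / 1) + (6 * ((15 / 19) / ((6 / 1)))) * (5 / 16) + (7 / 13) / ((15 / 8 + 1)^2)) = 2385498196191 * sqrt(39) / 2365564764160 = 6.30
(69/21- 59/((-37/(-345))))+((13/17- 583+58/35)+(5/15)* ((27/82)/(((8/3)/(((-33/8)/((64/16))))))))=-1127.47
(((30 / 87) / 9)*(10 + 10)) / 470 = 20 / 12267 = 0.00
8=8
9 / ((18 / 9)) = 9 / 2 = 4.50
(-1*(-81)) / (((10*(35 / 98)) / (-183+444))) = 147987 / 25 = 5919.48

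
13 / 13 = 1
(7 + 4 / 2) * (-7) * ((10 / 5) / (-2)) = 63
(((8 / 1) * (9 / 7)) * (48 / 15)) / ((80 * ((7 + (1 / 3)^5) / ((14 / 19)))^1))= 17496 / 404225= 0.04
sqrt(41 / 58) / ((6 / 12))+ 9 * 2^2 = 37.68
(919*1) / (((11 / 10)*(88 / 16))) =18380 / 121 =151.90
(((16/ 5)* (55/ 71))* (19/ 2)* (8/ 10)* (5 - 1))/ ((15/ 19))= 508288/ 5325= 95.45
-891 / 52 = -17.13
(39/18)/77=0.03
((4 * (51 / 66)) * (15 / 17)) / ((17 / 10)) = 300 / 187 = 1.60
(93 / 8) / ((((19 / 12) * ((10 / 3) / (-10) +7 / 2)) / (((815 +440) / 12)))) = 350145 / 1444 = 242.48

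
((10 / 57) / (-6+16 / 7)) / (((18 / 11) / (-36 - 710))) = 21.53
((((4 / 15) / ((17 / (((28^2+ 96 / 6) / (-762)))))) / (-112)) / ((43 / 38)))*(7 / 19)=40 / 835533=0.00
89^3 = 704969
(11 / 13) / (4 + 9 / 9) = 11 / 65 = 0.17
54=54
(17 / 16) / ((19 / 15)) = 255 / 304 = 0.84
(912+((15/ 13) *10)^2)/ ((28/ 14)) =88314/ 169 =522.57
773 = 773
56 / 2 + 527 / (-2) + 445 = 419 / 2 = 209.50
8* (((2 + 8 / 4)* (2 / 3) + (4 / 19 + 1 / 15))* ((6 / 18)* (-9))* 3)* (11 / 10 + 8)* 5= -916188 / 95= -9644.08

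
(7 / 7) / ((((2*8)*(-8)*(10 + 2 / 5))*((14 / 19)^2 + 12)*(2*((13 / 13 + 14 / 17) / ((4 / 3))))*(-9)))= 30685 / 12612907008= 0.00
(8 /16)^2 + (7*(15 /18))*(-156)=-3639 /4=-909.75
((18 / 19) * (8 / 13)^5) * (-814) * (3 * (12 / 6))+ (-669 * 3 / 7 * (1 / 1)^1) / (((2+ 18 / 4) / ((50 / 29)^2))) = -22404266413992 / 41530235929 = -539.47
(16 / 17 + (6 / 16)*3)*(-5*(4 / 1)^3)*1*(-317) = 3563080 / 17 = 209592.94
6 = 6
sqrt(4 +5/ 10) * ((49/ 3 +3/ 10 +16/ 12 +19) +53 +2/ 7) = 18953 * sqrt(2)/ 140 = 191.45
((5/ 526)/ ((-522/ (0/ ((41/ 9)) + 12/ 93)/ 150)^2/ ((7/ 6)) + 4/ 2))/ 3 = 87500/ 17272335903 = 0.00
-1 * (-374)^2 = -139876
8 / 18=4 / 9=0.44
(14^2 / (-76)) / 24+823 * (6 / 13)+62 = 2618627 / 5928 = 441.74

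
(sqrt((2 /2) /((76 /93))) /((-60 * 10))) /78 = -sqrt(1767) /1778400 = -0.00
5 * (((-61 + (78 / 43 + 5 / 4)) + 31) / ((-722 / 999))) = 23141835 / 124184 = 186.35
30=30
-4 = -4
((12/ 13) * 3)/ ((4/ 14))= 9.69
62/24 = 31/12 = 2.58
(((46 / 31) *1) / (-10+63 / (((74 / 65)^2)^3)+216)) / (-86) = -3776749274048 / 51424376805146123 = -0.00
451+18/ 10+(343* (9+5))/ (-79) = 154846/ 395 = 392.02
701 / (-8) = -87.62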